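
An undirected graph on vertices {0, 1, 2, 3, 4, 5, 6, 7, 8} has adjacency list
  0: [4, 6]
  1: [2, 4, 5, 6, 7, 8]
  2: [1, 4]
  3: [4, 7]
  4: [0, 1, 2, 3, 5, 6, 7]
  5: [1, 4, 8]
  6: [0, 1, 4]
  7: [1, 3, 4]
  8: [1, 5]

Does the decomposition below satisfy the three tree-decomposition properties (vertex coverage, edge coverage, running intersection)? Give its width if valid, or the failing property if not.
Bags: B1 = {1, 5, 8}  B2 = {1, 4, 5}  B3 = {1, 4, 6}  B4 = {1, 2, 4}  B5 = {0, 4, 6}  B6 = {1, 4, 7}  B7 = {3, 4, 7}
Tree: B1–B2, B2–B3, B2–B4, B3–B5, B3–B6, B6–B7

Yes; width 2.

Vertex coverage: the bags together contain {0, 1, 2, 3, 4, 5, 6, 7, 8}, the full vertex set. Edge coverage: each edge of G has both endpoints in at least one bag. Running intersection: for every vertex, the bags containing it form a connected subtree. All three properties hold, so this is a valid tree decomposition of width max|bag| − 1 = 2, and hence tw(G) ≤ 2.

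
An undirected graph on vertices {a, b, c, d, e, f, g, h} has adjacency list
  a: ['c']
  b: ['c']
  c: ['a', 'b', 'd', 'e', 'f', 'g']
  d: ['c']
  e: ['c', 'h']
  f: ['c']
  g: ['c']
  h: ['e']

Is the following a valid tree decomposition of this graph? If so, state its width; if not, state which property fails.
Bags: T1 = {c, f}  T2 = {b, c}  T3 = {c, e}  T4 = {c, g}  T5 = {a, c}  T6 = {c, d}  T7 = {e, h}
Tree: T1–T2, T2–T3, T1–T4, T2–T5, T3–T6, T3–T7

Yes; width 1.

Every vertex of G appears in some bag (union = {a, b, c, d, e, f, g, h}); every edge is covered by a bag; and for each vertex v the set of bags containing v is connected in the bag tree. The decomposition is therefore valid. The largest bag has 2 vertices, so the width is 1.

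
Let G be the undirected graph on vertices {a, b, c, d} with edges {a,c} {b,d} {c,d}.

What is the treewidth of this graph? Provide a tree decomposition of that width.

Treewidth 1.
Bags: B1 = {a, c}  B2 = {c, d}  B3 = {b, d}
Tree: B1–B2, B2–B3

The largest bag has 2 vertices, giving width 1; this decomposition certifies tw(G) ≤ 1. Since G has at least one edge (e.g. a–c), it is not an edgeless graph, so tw(G) ≥ 1. Hence tw(G) = 1 exactly.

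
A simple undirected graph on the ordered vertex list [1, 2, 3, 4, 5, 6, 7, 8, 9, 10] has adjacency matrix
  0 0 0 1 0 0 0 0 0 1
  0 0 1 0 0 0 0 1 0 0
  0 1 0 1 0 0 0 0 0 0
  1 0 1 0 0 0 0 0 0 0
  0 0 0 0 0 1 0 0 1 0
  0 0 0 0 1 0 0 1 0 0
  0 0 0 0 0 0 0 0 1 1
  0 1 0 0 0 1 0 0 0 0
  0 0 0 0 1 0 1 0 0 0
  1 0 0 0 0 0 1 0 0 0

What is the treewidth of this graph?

2

A width-2 tree decomposition is:
Bags: B1 = {7, 9, 10}  B2 = {5, 9, 10}  B3 = {5, 6, 10}  B4 = {6, 8, 10}  B5 = {2, 8, 10}  B6 = {2, 3, 10}  B7 = {3, 4, 10}  B8 = {1, 4, 10}
Tree: B1–B2, B2–B3, B3–B4, B4–B5, B5–B6, B6–B7, B7–B8
Every bag has size at most 3, so the width is 3 − 1 = 2 and tw(G) ≤ 2. Since 10–7–9–5–6–8–2–3–4–1–10 is a cycle in G, G is not acyclic. Forests are exactly the graphs of treewidth ≤ 1, so tw(G) ≥ 2. The upper and lower bounds meet at 2, so that is the treewidth.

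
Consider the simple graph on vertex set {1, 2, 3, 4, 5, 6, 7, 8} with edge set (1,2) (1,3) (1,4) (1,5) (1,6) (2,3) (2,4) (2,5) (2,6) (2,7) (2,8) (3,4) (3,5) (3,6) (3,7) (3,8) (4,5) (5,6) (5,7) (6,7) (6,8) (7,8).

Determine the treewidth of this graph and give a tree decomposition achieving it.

Treewidth 4.
One optimal decomposition is:
Bags: B1 = {1, 2, 3, 5, 6}  B2 = {1, 2, 3, 4, 5}  B3 = {2, 3, 5, 6, 7}  B4 = {2, 3, 6, 7, 8}
Tree: B1–B2, B1–B3, B3–B4

The largest bag has 5 vertices, giving width 4; this decomposition certifies tw(G) ≤ 4. Conversely, {2, 3, 6, 7, 8} is a clique of size 5, and the vertices of any clique must share a bag in every tree decomposition; so some bag has ≥ 5 vertices and tw(G) ≥ 4. The upper and lower bounds meet at 4, so that is the treewidth.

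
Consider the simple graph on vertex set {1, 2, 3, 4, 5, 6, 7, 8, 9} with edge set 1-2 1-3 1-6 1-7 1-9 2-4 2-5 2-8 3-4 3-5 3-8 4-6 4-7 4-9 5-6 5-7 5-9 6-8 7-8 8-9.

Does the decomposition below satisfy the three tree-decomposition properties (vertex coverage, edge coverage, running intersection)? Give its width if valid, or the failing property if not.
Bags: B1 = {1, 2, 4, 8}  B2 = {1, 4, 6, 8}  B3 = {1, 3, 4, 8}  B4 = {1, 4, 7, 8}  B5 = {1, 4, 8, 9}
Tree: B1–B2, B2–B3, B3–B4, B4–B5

A tree decomposition must satisfy three properties: every vertex lies in some bag; for every edge, both endpoints lie together in some bag; and for every vertex, the bags containing it form a connected subtree. Here vertex 5 appears in no bag, so the decomposition is invalid.

No — vertex 5 appears in no bag.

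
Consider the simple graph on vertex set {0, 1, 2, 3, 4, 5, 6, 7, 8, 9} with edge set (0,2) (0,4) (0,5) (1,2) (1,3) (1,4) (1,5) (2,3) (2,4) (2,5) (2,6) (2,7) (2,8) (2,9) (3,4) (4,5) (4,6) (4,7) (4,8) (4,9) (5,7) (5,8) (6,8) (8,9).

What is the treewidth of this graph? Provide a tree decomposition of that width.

Every bag has size at most 4, so the width is 4 − 1 = 3 and tw(G) ≤ 3. Conversely, {2, 4, 8, 9} is a clique of size 4, and the vertices of any clique must share a bag in every tree decomposition; so some bag has ≥ 4 vertices and tw(G) ≥ 3. The upper and lower bounds meet at 3, so that is the treewidth.

Treewidth 3.
Bags: B1 = {2, 4, 5, 7}  B2 = {1, 2, 4, 5}  B3 = {2, 4, 5, 8}  B4 = {0, 2, 4, 5}  B5 = {2, 4, 8, 9}  B6 = {2, 4, 6, 8}  B7 = {1, 2, 3, 4}
Tree: B1–B2, B2–B3, B1–B4, B3–B5, B5–B6, B2–B7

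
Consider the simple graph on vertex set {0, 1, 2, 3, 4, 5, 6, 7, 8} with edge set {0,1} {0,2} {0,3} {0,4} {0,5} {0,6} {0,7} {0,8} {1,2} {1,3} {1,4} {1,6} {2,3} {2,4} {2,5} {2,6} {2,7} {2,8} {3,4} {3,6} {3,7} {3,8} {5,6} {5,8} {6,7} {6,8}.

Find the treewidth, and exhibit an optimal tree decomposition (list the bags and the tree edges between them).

The largest bag has 5 vertices, giving width 4; this decomposition certifies tw(G) ≤ 4. Conversely, {0, 1, 2, 3, 4} is a clique of size 5, and the vertices of any clique must share a bag in every tree decomposition; so some bag has ≥ 5 vertices and tw(G) ≥ 4. Hence tw(G) = 4 exactly.

Treewidth 4.
Bags: B1 = {0, 2, 5, 6, 8}  B2 = {0, 2, 3, 6, 8}  B3 = {0, 2, 3, 6, 7}  B4 = {0, 1, 2, 3, 6}  B5 = {0, 1, 2, 3, 4}
Tree: B1–B2, B2–B3, B2–B4, B4–B5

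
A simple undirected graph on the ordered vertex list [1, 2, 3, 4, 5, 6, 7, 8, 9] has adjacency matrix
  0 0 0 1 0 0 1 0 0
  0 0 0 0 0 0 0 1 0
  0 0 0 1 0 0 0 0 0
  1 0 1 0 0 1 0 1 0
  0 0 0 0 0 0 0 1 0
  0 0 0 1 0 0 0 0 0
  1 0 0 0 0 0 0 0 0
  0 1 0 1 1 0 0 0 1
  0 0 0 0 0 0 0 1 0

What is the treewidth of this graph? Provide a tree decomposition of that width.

Every bag has size at most 2, so the width is 2 − 1 = 1 and tw(G) ≤ 1. Since G has at least one edge (e.g. 8–9), it is not an edgeless graph, so tw(G) ≥ 1. Hence tw(G) = 1 exactly.

Treewidth 1.
Bags: B1 = {8, 9}  B2 = {5, 8}  B3 = {4, 8}  B4 = {1, 4}  B5 = {2, 8}  B6 = {3, 4}  B7 = {4, 6}  B8 = {1, 7}
Tree: B1–B2, B2–B3, B3–B4, B3–B5, B3–B6, B3–B7, B4–B8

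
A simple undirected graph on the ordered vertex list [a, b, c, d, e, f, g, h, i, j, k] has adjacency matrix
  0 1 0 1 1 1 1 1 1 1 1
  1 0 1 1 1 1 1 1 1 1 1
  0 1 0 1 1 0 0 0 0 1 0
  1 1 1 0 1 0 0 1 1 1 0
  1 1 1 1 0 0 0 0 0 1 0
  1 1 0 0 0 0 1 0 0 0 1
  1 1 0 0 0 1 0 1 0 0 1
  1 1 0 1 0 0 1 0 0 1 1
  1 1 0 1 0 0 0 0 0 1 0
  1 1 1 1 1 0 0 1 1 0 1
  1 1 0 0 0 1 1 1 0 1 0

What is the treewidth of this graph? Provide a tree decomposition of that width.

Each bag holds 5 vertices, so the decomposition has width 4, which upper-bounds the treewidth. For the lower bound, the 5 vertices {b, c, d, e, j} are pairwise adjacent, and any tree decomposition puts a clique entirely inside one bag — forcing width ≥ 4. The upper and lower bounds meet at 4, so that is the treewidth.

Treewidth 4.
One such decomposition:
Bags: B1 = {a, b, d, i, j}  B2 = {a, b, d, h, j}  B3 = {a, b, h, j, k}  B4 = {a, b, g, h, k}  B5 = {a, b, f, g, k}  B6 = {a, b, d, e, j}  B7 = {b, c, d, e, j}
Tree: B1–B2, B2–B3, B3–B4, B4–B5, B2–B6, B6–B7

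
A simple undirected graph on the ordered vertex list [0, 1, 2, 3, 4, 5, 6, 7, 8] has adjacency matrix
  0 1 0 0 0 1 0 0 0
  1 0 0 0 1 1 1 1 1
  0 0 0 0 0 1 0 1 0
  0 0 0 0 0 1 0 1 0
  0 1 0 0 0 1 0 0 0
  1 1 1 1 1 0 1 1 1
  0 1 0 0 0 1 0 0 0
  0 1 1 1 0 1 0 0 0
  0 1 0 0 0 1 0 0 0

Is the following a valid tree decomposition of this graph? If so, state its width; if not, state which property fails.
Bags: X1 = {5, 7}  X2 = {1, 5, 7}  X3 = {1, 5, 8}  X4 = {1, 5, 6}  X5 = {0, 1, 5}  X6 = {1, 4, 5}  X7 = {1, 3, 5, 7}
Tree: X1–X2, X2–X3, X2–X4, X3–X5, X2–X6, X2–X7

A tree decomposition must satisfy three properties: every vertex lies in some bag; for every edge, both endpoints lie together in some bag; and for every vertex, the bags containing it form a connected subtree. Here vertex 2 appears in no bag, so the decomposition is invalid.

No — vertex 2 appears in no bag.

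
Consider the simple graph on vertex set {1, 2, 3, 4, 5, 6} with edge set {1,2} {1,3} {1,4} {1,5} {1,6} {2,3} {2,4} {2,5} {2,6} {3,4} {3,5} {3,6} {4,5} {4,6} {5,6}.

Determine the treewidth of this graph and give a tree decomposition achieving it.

With just one bag of size 6, the width is 6 − 1 = 5, so tw(G) ≤ 5. On the other hand G contains the 6-clique {1, 2, 3, 4, 5, 6}. A clique must lie in a single bag of any decomposition, so no decomposition can have width below 5. Therefore the treewidth is 5.

Treewidth 5.
One such decomposition:
Bags: B1 = {1, 2, 3, 4, 5, 6}
Tree: (single bag)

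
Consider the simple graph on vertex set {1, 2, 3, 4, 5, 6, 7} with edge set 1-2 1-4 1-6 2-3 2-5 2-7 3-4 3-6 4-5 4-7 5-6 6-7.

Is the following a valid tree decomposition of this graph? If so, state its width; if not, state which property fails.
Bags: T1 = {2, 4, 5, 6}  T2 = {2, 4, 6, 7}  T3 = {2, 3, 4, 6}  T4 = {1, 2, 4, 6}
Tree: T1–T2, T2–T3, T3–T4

Yes; width 3.

Checking the three conditions: (i) the bags cover all of {1, 2, 3, 4, 5, 6, 7}; (ii) for each edge, some bag contains both endpoints; (iii) the bags containing any fixed vertex form a subtree. All hold, so the decomposition is valid with width 4 − 1 = 3.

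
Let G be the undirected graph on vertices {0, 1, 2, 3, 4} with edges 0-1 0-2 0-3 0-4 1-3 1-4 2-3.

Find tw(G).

A width-2 tree decomposition is:
Bags: B1 = {0, 2, 3}  B2 = {0, 1, 3}  B3 = {0, 1, 4}
Tree: B1–B2, B2–B3
Every bag has size at most 3, so the width is 3 − 1 = 2 and tw(G) ≤ 2. Conversely, {0, 1, 3} is a clique of size 3, and the vertices of any clique must share a bag in every tree decomposition; so some bag has ≥ 3 vertices and tw(G) ≥ 2. Hence tw(G) = 2 exactly.

2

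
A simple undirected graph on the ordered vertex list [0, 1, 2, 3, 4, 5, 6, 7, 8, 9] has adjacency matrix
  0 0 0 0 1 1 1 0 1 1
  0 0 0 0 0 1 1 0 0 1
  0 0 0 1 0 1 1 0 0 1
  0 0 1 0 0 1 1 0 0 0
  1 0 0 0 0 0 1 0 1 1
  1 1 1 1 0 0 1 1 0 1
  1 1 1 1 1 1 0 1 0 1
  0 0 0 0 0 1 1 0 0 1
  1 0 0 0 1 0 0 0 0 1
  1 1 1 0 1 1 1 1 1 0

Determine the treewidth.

A width-3 tree decomposition is:
Bags: B1 = {0, 5, 6, 9}  B2 = {0, 4, 6, 9}  B3 = {0, 4, 8, 9}  B4 = {2, 5, 6, 9}  B5 = {5, 6, 7, 9}  B6 = {1, 5, 6, 9}  B7 = {2, 3, 5, 6}
Tree: B1–B2, B2–B3, B1–B4, B1–B5, B5–B6, B4–B7
Every bag has size at most 4, so the width is 4 − 1 = 3 and tw(G) ≤ 3. For the lower bound, the 4 vertices {0, 4, 8, 9} are pairwise adjacent, and any tree decomposition puts a clique entirely inside one bag — forcing width ≥ 3. The upper and lower bounds meet at 3, so that is the treewidth.

3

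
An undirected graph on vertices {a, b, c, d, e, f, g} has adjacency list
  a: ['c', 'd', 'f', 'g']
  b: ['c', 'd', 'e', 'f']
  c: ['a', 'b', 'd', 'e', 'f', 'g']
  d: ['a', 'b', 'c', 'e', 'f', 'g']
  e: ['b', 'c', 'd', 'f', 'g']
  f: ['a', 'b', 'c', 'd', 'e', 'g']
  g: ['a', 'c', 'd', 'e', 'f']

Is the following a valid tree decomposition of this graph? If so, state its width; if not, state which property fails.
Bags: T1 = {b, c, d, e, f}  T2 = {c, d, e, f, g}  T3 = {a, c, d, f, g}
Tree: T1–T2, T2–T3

Checking the three conditions: (i) the bags cover all of {a, b, c, d, e, f, g}; (ii) for each edge, some bag contains both endpoints; (iii) the bags containing any fixed vertex form a subtree. All hold, so the decomposition is valid with width 5 − 1 = 4.

Yes; width 4.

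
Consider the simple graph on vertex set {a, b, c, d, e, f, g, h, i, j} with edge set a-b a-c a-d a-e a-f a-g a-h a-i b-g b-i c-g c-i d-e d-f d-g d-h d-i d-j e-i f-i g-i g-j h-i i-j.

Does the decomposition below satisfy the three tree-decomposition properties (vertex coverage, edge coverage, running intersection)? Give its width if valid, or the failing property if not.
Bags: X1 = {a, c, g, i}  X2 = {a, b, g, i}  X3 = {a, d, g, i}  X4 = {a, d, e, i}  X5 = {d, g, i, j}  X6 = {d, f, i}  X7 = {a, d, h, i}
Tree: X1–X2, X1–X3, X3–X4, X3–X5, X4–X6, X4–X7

No — edge (a,f) lies in no bag.

A tree decomposition must satisfy three properties: every vertex lies in some bag; for every edge, both endpoints lie together in some bag; and for every vertex, the bags containing it form a connected subtree. Here edge (a,f) lies in no bag, so the decomposition is invalid.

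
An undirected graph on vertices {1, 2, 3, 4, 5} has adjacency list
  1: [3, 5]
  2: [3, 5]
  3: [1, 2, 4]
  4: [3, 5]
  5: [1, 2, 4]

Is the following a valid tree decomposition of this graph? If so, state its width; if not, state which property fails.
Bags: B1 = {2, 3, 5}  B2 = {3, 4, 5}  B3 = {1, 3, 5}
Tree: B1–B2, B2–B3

Checking the three conditions: (i) the bags cover all of {1, 2, 3, 4, 5}; (ii) for each edge, some bag contains both endpoints; (iii) the bags containing any fixed vertex form a subtree. All hold, so the decomposition is valid with width 3 − 1 = 2.

Yes; width 2.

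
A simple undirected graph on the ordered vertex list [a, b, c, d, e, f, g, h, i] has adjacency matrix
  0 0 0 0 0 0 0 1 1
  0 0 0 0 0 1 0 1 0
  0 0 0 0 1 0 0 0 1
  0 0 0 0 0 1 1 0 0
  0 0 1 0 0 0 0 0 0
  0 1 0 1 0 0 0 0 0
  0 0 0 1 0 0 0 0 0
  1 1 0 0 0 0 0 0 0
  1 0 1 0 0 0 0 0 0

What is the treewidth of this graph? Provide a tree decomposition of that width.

The largest bag has 2 vertices, giving width 1; this decomposition certifies tw(G) ≤ 1. G has an edge, so its treewidth is at least 1. The upper and lower bounds meet at 1, so that is the treewidth.

Treewidth 1.
One optimal decomposition is:
Bags: B1 = {d, g}  B2 = {d, f}  B3 = {b, f}  B4 = {b, h}  B5 = {a, h}  B6 = {a, i}  B7 = {c, i}  B8 = {c, e}
Tree: B1–B2, B2–B3, B3–B4, B4–B5, B5–B6, B6–B7, B7–B8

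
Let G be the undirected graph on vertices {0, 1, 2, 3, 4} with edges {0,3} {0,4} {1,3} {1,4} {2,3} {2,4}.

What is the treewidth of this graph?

A width-2 tree decomposition is:
Bags: B1 = {1, 3, 4}  B2 = {0, 3, 4}  B3 = {2, 3, 4}
Tree: B1–B2, B2–B3
The largest bag has 3 vertices, giving width 2; this decomposition certifies tw(G) ≤ 2. The edges 3–1–4–0–3 form a cycle, so G is not a tree and its treewidth is at least 2. The upper and lower bounds meet at 2, so that is the treewidth.

2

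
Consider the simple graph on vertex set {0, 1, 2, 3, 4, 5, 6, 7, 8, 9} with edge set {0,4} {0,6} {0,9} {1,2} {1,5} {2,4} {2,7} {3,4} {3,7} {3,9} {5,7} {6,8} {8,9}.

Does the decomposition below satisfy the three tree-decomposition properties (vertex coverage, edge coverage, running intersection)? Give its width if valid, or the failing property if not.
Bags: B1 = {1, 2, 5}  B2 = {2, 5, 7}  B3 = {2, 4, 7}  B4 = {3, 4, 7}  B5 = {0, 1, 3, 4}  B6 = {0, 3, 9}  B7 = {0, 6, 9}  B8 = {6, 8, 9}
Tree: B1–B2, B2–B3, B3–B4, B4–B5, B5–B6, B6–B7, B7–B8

A tree decomposition must satisfy three properties: every vertex lies in some bag; for every edge, both endpoints lie together in some bag; and for every vertex, the bags containing it form a connected subtree. Here bags containing vertex 1 are not connected in the tree, so the decomposition is invalid.

No — bags containing vertex 1 are not connected in the tree.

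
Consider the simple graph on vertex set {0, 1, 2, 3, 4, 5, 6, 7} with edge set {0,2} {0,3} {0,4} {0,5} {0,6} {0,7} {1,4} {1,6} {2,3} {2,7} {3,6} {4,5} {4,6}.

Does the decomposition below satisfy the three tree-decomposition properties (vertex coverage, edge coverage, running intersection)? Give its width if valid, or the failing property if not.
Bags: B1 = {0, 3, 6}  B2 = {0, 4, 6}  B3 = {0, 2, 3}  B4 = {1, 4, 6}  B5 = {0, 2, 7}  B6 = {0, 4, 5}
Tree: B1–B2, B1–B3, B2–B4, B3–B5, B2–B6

Every vertex of G appears in some bag (union = {0, 1, 2, 3, 4, 5, 6, 7}); every edge is covered by a bag; and for each vertex v the set of bags containing v is connected in the bag tree. The decomposition is therefore valid. The largest bag has 3 vertices, so the width is 2.

Yes; width 2.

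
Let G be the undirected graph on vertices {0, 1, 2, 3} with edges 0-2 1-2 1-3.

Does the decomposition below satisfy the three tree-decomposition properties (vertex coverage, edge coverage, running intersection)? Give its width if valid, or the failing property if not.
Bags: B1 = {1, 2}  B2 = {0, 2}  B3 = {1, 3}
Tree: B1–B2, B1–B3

Yes; width 1.

Checking the three conditions: (i) the bags cover all of {0, 1, 2, 3}; (ii) for each edge, some bag contains both endpoints; (iii) the bags containing any fixed vertex form a subtree. All hold, so the decomposition is valid with width 2 − 1 = 1.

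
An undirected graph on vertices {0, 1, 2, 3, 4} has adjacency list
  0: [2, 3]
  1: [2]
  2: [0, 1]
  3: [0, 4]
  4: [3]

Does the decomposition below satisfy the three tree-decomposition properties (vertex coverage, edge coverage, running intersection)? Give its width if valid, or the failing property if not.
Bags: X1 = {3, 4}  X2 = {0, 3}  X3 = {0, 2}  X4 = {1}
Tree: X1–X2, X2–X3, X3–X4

A tree decomposition must satisfy three properties: every vertex lies in some bag; for every edge, both endpoints lie together in some bag; and for every vertex, the bags containing it form a connected subtree. Here edge (2,1) lies in no bag, so the decomposition is invalid.

No — edge (2,1) lies in no bag.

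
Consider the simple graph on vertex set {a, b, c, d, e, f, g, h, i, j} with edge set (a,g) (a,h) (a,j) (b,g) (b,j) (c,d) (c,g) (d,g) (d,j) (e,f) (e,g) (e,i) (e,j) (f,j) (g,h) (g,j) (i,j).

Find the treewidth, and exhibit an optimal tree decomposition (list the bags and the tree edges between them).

Treewidth 2.
Bags: B1 = {d, g, j}  B2 = {a, g, j}  B3 = {a, g, h}  B4 = {e, g, j}  B5 = {c, d, g}  B6 = {e, f, j}  B7 = {e, i, j}  B8 = {b, g, j}
Tree: B1–B2, B2–B3, B1–B4, B1–B5, B4–B6, B4–B7, B2–B8

Every bag has size at most 3, so the width is 3 − 1 = 2 and tw(G) ≤ 2. Conversely, {d, g, j} is a clique of size 3, and the vertices of any clique must share a bag in every tree decomposition; so some bag has ≥ 3 vertices and tw(G) ≥ 2. Combining the bounds, tw(G) = 2.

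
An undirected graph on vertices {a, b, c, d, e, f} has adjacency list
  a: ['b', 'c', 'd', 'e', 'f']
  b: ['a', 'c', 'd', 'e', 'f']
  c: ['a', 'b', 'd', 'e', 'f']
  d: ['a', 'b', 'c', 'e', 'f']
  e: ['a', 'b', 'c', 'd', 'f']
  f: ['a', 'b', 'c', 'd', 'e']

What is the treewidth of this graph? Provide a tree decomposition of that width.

With just one bag of size 6, the width is 6 − 1 = 5, so tw(G) ≤ 5. For the lower bound, the 6 vertices {a, b, c, d, e, f} are pairwise adjacent, and any tree decomposition puts a clique entirely inside one bag — forcing width ≥ 5. Hence tw(G) = 5 exactly.

Treewidth 5.
One optimal decomposition is:
Bags: B1 = {a, b, c, d, e, f}
Tree: (single bag)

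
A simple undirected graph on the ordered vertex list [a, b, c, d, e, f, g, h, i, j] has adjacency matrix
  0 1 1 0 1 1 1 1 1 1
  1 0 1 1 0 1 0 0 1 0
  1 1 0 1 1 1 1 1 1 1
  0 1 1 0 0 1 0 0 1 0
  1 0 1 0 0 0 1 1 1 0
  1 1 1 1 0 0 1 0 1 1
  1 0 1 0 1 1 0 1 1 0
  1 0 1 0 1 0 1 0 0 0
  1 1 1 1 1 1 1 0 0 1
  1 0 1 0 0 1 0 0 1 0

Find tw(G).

A width-4 tree decomposition is:
Bags: B1 = {a, c, f, i, j}  B2 = {a, c, f, g, i}  B3 = {a, b, c, f, i}  B4 = {a, c, e, g, i}  B5 = {a, c, e, g, h}  B6 = {b, c, d, f, i}
Tree: B1–B2, B2–B3, B2–B4, B4–B5, B3–B6
Every bag has size at most 5, so the width is 5 − 1 = 4 and tw(G) ≤ 4. On the other hand G contains the 5-clique {a, c, e, g, h}. A clique must lie in a single bag of any decomposition, so no decomposition can have width below 4. Hence tw(G) = 4 exactly.

4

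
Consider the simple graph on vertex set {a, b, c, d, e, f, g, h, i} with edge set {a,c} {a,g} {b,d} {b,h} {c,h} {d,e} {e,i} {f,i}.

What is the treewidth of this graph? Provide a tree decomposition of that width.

Treewidth 1.
One optimal decomposition is:
Bags: B1 = {f, i}  B2 = {e, i}  B3 = {d, e}  B4 = {b, d}  B5 = {b, h}  B6 = {c, h}  B7 = {a, c}  B8 = {a, g}
Tree: B1–B2, B2–B3, B3–B4, B4–B5, B5–B6, B6–B7, B7–B8

Every bag has size at most 2, so the width is 2 − 1 = 1 and tw(G) ≤ 1. G has an edge, so its treewidth is at least 1. Combining the bounds, tw(G) = 1.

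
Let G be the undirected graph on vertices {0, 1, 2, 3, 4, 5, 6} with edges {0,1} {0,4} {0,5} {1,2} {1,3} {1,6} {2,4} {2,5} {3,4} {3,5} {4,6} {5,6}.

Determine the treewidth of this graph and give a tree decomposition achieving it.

Every bag has size at most 4, so the width is 4 − 1 = 3 and tw(G) ≤ 3. For the lower bound: the 4 vertex sets {5,6}, {0,4}, {1}, {2} are disjoint, each induces a connected subgraph, and every pair is joined by at least one edge of G. Contracting each set to a single vertex therefore yields K_{4} as a minor, and since treewidth is minor-monotone, tw(G) ≥ tw(K_{4}) = 3. The upper and lower bounds meet at 3, so that is the treewidth.

Treewidth 3.
One optimal decomposition is:
Bags: B1 = {1, 4, 5, 6}  B2 = {0, 1, 4, 5}  B3 = {1, 2, 4, 5}  B4 = {1, 3, 4, 5}
Tree: B1–B2, B2–B3, B3–B4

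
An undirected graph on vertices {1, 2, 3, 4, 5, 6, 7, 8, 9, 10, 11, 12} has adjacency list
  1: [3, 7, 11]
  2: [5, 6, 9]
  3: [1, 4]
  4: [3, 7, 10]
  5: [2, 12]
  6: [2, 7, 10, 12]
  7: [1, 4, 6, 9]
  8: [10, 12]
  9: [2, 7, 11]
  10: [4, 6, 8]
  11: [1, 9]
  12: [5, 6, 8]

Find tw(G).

3

A width-3 tree decomposition is:
Bags: B1 = {1, 3, 9, 11}  B2 = {1, 3, 7, 9}  B3 = {3, 4, 7, 9}  B4 = {2, 4, 7, 9}  B5 = {2, 4, 6, 7}  B6 = {2, 4, 6, 10}  B7 = {2, 5, 6, 10}  B8 = {5, 6, 10, 12}  B9 = {5, 8, 10, 12}
Tree: B1–B2, B2–B3, B3–B4, B4–B5, B5–B6, B6–B7, B7–B8, B8–B9
Each bag holds 4 vertices, so the decomposition has width 3, which upper-bounds the treewidth. For the lower bound: the 4 vertex sets {1,3,11}, {9}, {7}, {2,4,6,10} are disjoint, each induces a connected subgraph, and every pair is joined by at least one edge of G. Contracting each set to a single vertex therefore yields K_{4} as a minor, and since treewidth is minor-monotone, tw(G) ≥ tw(K_{4}) = 3. Combining the bounds, tw(G) = 3.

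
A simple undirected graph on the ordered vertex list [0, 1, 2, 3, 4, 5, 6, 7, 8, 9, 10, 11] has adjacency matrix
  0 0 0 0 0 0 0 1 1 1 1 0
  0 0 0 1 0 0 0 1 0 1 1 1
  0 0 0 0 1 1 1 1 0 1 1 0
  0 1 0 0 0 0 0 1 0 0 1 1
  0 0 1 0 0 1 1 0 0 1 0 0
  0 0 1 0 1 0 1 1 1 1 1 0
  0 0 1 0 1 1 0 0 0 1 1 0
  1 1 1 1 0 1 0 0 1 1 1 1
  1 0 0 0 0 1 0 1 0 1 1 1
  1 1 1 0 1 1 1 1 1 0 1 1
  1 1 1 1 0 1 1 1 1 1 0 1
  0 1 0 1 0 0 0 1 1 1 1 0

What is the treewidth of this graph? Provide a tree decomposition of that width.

Each bag holds 5 vertices, so the decomposition has width 4, which upper-bounds the treewidth. For the lower bound, the 5 vertices {2, 5, 6, 9, 10} are pairwise adjacent, and any tree decomposition puts a clique entirely inside one bag — forcing width ≥ 4. Combining the bounds, tw(G) = 4.

Treewidth 4.
One such decomposition:
Bags: B1 = {2, 5, 7, 9, 10}  B2 = {5, 7, 8, 9, 10}  B3 = {0, 7, 8, 9, 10}  B4 = {7, 8, 9, 10, 11}  B5 = {1, 7, 9, 10, 11}  B6 = {2, 5, 6, 9, 10}  B7 = {2, 4, 5, 6, 9}  B8 = {1, 3, 7, 10, 11}
Tree: B1–B2, B2–B3, B2–B4, B4–B5, B1–B6, B6–B7, B5–B8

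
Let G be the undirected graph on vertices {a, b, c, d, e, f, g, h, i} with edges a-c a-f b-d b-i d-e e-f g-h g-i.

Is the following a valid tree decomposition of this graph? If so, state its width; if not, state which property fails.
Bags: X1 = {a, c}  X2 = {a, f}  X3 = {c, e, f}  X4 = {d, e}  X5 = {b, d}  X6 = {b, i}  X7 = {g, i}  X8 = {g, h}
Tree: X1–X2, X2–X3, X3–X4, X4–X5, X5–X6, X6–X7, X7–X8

No — bags containing vertex c are not connected in the tree.

A tree decomposition must satisfy three properties: every vertex lies in some bag; for every edge, both endpoints lie together in some bag; and for every vertex, the bags containing it form a connected subtree. Here bags containing vertex c are not connected in the tree, so the decomposition is invalid.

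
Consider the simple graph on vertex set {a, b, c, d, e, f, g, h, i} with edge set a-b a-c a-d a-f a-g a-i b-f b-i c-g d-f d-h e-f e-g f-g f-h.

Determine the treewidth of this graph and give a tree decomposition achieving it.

Each bag holds 3 vertices, so the decomposition has width 2, which upper-bounds the treewidth. Conversely, {a, c, g} is a clique of size 3, and the vertices of any clique must share a bag in every tree decomposition; so some bag has ≥ 3 vertices and tw(G) ≥ 2. Combining the bounds, tw(G) = 2.

Treewidth 2.
One such decomposition:
Bags: B1 = {a, b, f}  B2 = {a, d, f}  B3 = {d, f, h}  B4 = {a, f, g}  B5 = {a, c, g}  B6 = {e, f, g}  B7 = {a, b, i}
Tree: B1–B2, B2–B3, B1–B4, B4–B5, B4–B6, B1–B7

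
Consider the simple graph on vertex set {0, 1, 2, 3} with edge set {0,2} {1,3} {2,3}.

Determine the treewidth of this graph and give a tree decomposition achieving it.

Treewidth 1.
One optimal decomposition is:
Bags: B1 = {0, 2}  B2 = {2, 3}  B3 = {1, 3}
Tree: B1–B2, B2–B3

Each bag holds 2 vertices, so the decomposition has width 1, which upper-bounds the treewidth. Since G has at least one edge (e.g. 0–2), it is not an edgeless graph, so tw(G) ≥ 1. Therefore the treewidth is 1.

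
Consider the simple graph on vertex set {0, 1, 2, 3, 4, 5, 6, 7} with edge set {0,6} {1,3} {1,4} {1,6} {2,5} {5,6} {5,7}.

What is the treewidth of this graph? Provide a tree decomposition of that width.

Every bag has size at most 2, so the width is 2 − 1 = 1 and tw(G) ≤ 1. Any graph with an edge has treewidth ≥ 1, and G has the edge 0–6. Therefore the treewidth is 1.

Treewidth 1.
Bags: B1 = {0, 6}  B2 = {1, 6}  B3 = {1, 3}  B4 = {1, 4}  B5 = {5, 6}  B6 = {2, 5}  B7 = {5, 7}
Tree: B1–B2, B2–B3, B3–B4, B1–B5, B5–B6, B5–B7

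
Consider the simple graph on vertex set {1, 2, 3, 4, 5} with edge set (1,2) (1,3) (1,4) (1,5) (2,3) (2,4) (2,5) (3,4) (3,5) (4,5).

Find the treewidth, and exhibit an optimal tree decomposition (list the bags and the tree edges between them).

A single bag containing all 5 vertices is trivially a valid decomposition of width 4. For the lower bound, the 5 vertices {1, 2, 3, 4, 5} are pairwise adjacent, and any tree decomposition puts a clique entirely inside one bag — forcing width ≥ 4. Hence tw(G) = 4 exactly.

Treewidth 4.
Bags: B1 = {1, 2, 3, 4, 5}
Tree: (single bag)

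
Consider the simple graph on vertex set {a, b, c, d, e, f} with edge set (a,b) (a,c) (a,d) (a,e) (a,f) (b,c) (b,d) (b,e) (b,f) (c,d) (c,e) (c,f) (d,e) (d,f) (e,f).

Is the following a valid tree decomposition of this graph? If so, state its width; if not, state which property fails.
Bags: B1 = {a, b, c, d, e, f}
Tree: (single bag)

Yes; width 5.

Every vertex of G appears in some bag (union = {a, b, c, d, e, f}); every edge is covered by a bag; and for each vertex v the set of bags containing v is connected in the bag tree. The decomposition is therefore valid. The largest bag has 6 vertices, so the width is 5.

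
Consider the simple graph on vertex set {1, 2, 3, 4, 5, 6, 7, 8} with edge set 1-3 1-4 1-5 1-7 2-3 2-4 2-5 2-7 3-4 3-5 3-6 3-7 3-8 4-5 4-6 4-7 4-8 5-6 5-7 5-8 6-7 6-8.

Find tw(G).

4

A width-4 tree decomposition is:
Bags: B1 = {2, 3, 4, 5, 7}  B2 = {3, 4, 5, 6, 7}  B3 = {1, 3, 4, 5, 7}  B4 = {3, 4, 5, 6, 8}
Tree: B1–B2, B1–B3, B2–B4
The largest bag has 5 vertices, giving width 4; this decomposition certifies tw(G) ≤ 4. On the other hand G contains the 5-clique {3, 4, 5, 6, 8}. A clique must lie in a single bag of any decomposition, so no decomposition can have width below 4. Combining the bounds, tw(G) = 4.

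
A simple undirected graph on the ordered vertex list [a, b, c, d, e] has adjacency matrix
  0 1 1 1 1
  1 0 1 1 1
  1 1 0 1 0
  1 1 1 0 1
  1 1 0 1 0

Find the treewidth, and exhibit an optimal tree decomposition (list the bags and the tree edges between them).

Treewidth 3.
One optimal decomposition is:
Bags: B1 = {a, b, d, e}  B2 = {a, b, c, d}
Tree: B1–B2

The largest bag has 4 vertices, giving width 3; this decomposition certifies tw(G) ≤ 3. Conversely, {a, b, d, e} is a clique of size 4, and the vertices of any clique must share a bag in every tree decomposition; so some bag has ≥ 4 vertices and tw(G) ≥ 3. The upper and lower bounds meet at 3, so that is the treewidth.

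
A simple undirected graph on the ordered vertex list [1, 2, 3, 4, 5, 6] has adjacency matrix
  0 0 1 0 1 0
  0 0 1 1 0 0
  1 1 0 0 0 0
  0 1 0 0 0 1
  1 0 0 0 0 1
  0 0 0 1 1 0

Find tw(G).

A width-2 tree decomposition is:
Bags: B1 = {1, 2, 3}  B2 = {1, 2, 5}  B3 = {2, 5, 6}  B4 = {2, 4, 6}
Tree: B1–B2, B2–B3, B3–B4
Every bag has size at most 3, so the width is 3 − 1 = 2 and tw(G) ≤ 2. The edges 2–3–1–5–6–4–2 form a cycle, so G is not a tree and its treewidth is at least 2. Combining the bounds, tw(G) = 2.

2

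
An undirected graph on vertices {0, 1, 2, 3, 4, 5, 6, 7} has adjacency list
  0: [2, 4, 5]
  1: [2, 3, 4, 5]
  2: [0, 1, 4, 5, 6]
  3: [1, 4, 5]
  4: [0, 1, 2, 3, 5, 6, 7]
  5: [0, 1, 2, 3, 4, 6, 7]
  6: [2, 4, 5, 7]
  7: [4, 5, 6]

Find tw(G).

3

A width-3 tree decomposition is:
Bags: B1 = {2, 4, 5, 6}  B2 = {0, 2, 4, 5}  B3 = {1, 2, 4, 5}  B4 = {1, 3, 4, 5}  B5 = {4, 5, 6, 7}
Tree: B1–B2, B1–B3, B3–B4, B1–B5
Every bag has size at most 4, so the width is 4 − 1 = 3 and tw(G) ≤ 3. Conversely, {0, 2, 4, 5} is a clique of size 4, and the vertices of any clique must share a bag in every tree decomposition; so some bag has ≥ 4 vertices and tw(G) ≥ 3. Hence tw(G) = 3 exactly.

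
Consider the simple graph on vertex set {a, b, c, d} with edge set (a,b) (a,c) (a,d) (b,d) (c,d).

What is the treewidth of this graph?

A width-2 tree decomposition is:
Bags: B1 = {a, c, d}  B2 = {a, b, d}
Tree: B1–B2
Each bag holds 3 vertices, so the decomposition has width 2, which upper-bounds the treewidth. Conversely, {a, c, d} is a clique of size 3, and the vertices of any clique must share a bag in every tree decomposition; so some bag has ≥ 3 vertices and tw(G) ≥ 2. Combining the bounds, tw(G) = 2.

2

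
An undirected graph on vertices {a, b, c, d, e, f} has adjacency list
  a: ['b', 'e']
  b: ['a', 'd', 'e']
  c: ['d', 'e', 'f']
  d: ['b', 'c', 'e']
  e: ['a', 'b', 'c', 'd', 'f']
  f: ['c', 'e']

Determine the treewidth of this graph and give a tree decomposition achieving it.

Treewidth 2.
Bags: B1 = {c, e, f}  B2 = {c, d, e}  B3 = {b, d, e}  B4 = {a, b, e}
Tree: B1–B2, B2–B3, B3–B4

Every bag has size at most 3, so the width is 3 − 1 = 2 and tw(G) ≤ 2. On the other hand G contains the 3-clique {c, d, e}. A clique must lie in a single bag of any decomposition, so no decomposition can have width below 2. The upper and lower bounds meet at 2, so that is the treewidth.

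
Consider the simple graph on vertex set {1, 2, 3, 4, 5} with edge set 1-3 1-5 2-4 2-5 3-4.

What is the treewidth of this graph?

A width-2 tree decomposition is:
Bags: B1 = {1, 3, 4}  B2 = {1, 2, 4}  B3 = {1, 2, 5}
Tree: B1–B2, B2–B3
Each bag holds 3 vertices, so the decomposition has width 2, which upper-bounds the treewidth. The edges 1–3–4–2–5–1 form a cycle, so G is not a tree and its treewidth is at least 2. Combining the bounds, tw(G) = 2.

2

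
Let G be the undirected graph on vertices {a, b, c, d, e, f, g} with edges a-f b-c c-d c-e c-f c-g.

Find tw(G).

1

A width-1 tree decomposition is:
Bags: B1 = {c, d}  B2 = {c, g}  B3 = {b, c}  B4 = {c, f}  B5 = {c, e}  B6 = {a, f}
Tree: B1–B2, B1–B3, B2–B4, B2–B5, B4–B6
Each bag holds 2 vertices, so the decomposition has width 1, which upper-bounds the treewidth. G has an edge, so its treewidth is at least 1. The upper and lower bounds meet at 1, so that is the treewidth.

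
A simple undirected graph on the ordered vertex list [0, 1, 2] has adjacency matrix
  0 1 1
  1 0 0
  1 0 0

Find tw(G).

1

A width-1 tree decomposition is:
Bags: B1 = {0, 2}  B2 = {0, 1}
Tree: B1–B2
The largest bag has 2 vertices, giving width 1; this decomposition certifies tw(G) ≤ 1. Since G has at least one edge (e.g. 0–2), it is not an edgeless graph, so tw(G) ≥ 1. Hence tw(G) = 1 exactly.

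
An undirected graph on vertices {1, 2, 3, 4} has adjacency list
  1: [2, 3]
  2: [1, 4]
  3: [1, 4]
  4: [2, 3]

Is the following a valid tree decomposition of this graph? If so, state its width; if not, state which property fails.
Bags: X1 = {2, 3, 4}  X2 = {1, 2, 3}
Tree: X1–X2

Yes; width 2.

Checking the three conditions: (i) the bags cover all of {1, 2, 3, 4}; (ii) for each edge, some bag contains both endpoints; (iii) the bags containing any fixed vertex form a subtree. All hold, so the decomposition is valid with width 3 − 1 = 2.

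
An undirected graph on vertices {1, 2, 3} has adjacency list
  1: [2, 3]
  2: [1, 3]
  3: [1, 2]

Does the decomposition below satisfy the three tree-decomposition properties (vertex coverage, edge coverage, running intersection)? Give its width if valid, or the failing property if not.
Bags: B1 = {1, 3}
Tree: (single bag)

No — vertex 2 appears in no bag.

A tree decomposition must satisfy three properties: every vertex lies in some bag; for every edge, both endpoints lie together in some bag; and for every vertex, the bags containing it form a connected subtree. Here vertex 2 appears in no bag, so the decomposition is invalid.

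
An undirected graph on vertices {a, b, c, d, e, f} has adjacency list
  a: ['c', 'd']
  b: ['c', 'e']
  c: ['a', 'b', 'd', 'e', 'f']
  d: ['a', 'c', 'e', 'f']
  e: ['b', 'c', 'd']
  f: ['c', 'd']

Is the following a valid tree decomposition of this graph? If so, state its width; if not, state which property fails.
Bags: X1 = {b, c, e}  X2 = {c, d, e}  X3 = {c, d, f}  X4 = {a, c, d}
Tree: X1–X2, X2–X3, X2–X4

Checking the three conditions: (i) the bags cover all of {a, b, c, d, e, f}; (ii) for each edge, some bag contains both endpoints; (iii) the bags containing any fixed vertex form a subtree. All hold, so the decomposition is valid with width 3 − 1 = 2.

Yes; width 2.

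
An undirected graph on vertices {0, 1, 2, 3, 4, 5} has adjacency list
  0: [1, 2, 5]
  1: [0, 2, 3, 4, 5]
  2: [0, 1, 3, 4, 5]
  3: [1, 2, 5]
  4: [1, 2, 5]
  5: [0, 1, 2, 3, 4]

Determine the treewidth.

3

A width-3 tree decomposition is:
Bags: B1 = {1, 2, 3, 5}  B2 = {1, 2, 4, 5}  B3 = {0, 1, 2, 5}
Tree: B1–B2, B2–B3
Every bag has size at most 4, so the width is 4 − 1 = 3 and tw(G) ≤ 3. For the lower bound, the 4 vertices {0, 1, 2, 5} are pairwise adjacent, and any tree decomposition puts a clique entirely inside one bag — forcing width ≥ 3. The upper and lower bounds meet at 3, so that is the treewidth.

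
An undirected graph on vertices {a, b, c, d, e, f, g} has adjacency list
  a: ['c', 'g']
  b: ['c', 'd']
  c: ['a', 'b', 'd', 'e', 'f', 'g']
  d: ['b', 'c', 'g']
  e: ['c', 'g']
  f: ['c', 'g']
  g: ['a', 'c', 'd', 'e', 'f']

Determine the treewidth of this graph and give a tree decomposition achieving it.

Every bag has size at most 3, so the width is 3 − 1 = 2 and tw(G) ≤ 2. For the lower bound, the 3 vertices {c, d, g} are pairwise adjacent, and any tree decomposition puts a clique entirely inside one bag — forcing width ≥ 2. Hence tw(G) = 2 exactly.

Treewidth 2.
One such decomposition:
Bags: B1 = {a, c, g}  B2 = {c, e, g}  B3 = {c, d, g}  B4 = {c, f, g}  B5 = {b, c, d}
Tree: B1–B2, B2–B3, B3–B4, B3–B5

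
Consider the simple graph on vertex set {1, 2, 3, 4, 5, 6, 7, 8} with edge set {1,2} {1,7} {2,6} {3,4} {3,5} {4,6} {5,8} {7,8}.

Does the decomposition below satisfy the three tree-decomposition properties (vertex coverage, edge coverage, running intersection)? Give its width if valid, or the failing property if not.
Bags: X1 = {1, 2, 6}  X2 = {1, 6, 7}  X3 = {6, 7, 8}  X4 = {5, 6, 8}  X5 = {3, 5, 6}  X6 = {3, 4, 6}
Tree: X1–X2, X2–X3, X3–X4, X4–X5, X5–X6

Vertex coverage: the bags together contain {1, 2, 3, 4, 5, 6, 7, 8}, the full vertex set. Edge coverage: each edge of G has both endpoints in at least one bag. Running intersection: for every vertex, the bags containing it form a connected subtree. All three properties hold, so this is a valid tree decomposition of width max|bag| − 1 = 2, and hence tw(G) ≤ 2.

Yes; width 2.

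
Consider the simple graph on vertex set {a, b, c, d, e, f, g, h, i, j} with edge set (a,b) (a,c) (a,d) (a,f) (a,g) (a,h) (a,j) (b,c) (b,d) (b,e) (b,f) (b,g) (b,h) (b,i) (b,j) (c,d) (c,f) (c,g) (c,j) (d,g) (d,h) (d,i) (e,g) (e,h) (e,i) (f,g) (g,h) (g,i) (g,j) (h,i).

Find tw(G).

4

A width-4 tree decomposition is:
Bags: B1 = {a, b, d, g, h}  B2 = {a, b, c, d, g}  B3 = {b, d, g, h, i}  B4 = {a, b, c, g, j}  B5 = {b, e, g, h, i}  B6 = {a, b, c, f, g}
Tree: B1–B2, B1–B3, B2–B4, B3–B5, B2–B6
The largest bag has 5 vertices, giving width 4; this decomposition certifies tw(G) ≤ 4. For the lower bound, the 5 vertices {b, e, g, h, i} are pairwise adjacent, and any tree decomposition puts a clique entirely inside one bag — forcing width ≥ 4. Combining the bounds, tw(G) = 4.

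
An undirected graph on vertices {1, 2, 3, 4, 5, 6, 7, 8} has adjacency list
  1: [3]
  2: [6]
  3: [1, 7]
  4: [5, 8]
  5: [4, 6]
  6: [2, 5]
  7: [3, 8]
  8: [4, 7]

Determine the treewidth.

1

A width-1 tree decomposition is:
Bags: B1 = {1, 3}  B2 = {3, 7}  B3 = {7, 8}  B4 = {4, 8}  B5 = {4, 5}  B6 = {5, 6}  B7 = {2, 6}
Tree: B1–B2, B2–B3, B3–B4, B4–B5, B5–B6, B6–B7
Every bag has size at most 2, so the width is 2 − 1 = 1 and tw(G) ≤ 1. Since G has at least one edge (e.g. 1–3), it is not an edgeless graph, so tw(G) ≥ 1. Hence tw(G) = 1 exactly.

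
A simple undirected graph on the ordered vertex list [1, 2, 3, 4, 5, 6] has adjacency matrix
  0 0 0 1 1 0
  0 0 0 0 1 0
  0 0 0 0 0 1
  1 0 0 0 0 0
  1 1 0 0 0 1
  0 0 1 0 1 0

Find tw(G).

1

A width-1 tree decomposition is:
Bags: B1 = {1, 5}  B2 = {5, 6}  B3 = {1, 4}  B4 = {3, 6}  B5 = {2, 5}
Tree: B1–B2, B1–B3, B2–B4, B1–B5
Each bag holds 2 vertices, so the decomposition has width 1, which upper-bounds the treewidth. Any graph with an edge has treewidth ≥ 1, and G has the edge 5–1. Hence tw(G) = 1 exactly.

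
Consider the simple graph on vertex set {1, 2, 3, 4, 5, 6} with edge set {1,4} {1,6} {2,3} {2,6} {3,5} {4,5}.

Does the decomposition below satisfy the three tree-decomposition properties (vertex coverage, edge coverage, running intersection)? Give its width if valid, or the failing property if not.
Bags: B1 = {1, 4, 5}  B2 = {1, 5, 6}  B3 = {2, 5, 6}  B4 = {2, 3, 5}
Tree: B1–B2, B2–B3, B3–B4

Checking the three conditions: (i) the bags cover all of {1, 2, 3, 4, 5, 6}; (ii) for each edge, some bag contains both endpoints; (iii) the bags containing any fixed vertex form a subtree. All hold, so the decomposition is valid with width 3 − 1 = 2.

Yes; width 2.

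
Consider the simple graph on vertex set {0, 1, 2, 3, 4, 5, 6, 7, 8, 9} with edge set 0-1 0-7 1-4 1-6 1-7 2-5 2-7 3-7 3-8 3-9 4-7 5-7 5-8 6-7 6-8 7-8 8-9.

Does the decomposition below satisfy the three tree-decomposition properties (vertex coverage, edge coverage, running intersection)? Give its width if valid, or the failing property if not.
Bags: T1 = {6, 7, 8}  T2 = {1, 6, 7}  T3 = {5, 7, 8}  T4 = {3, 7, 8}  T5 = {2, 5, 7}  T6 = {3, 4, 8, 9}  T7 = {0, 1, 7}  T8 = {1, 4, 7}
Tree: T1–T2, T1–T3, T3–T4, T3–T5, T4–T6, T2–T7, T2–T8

No — bags containing vertex 4 are not connected in the tree.

A tree decomposition must satisfy three properties: every vertex lies in some bag; for every edge, both endpoints lie together in some bag; and for every vertex, the bags containing it form a connected subtree. Here bags containing vertex 4 are not connected in the tree, so the decomposition is invalid.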